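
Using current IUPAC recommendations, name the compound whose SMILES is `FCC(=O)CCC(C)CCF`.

The longest carbon chain that includes the carbonyl has 7 carbons, so the parent hydride is heptane.
The highest-priority functional group is a ketone (C=O on an internal carbon), so the name ends in -one.
The numbering direction is chosen so that numbering from this end puts the carbonyl group at C-2 rather than C-6.
That gives the carbonyl at C-2; fluoro groups at C-1 and C-7; a methyl group at C-5.
Substituent prefixes are cited in alphabetical order (multiplying prefixes like di-/tri- are ignored for ordering).
The name is 1,7-difluoro-5-methylheptan-2-one.

1,7-difluoro-5-methylheptan-2-one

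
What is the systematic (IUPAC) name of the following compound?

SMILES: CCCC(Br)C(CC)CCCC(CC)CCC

4-bromo-5,9-diethyldodecane

The parent chain contains 12 carbons (dodecane).
Choose the numbering such that the substituent locant set {4,5,9} is lower than {4,8,9} at the first point of difference.
With this numbering: a bromo group at C-4; ethyl groups at C-5 and C-9.
Prefixes are listed alphabetically: bromo, ethyl.
Assembling the pieces gives 4-bromo-5,9-diethyldodecane.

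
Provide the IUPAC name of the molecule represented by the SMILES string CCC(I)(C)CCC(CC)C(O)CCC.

The longest chain bearing the –OH group is 10 carbons long (decane).
An alcohol (–OH) is the principal characteristic group, giving the suffix -ol.
The numbering direction is chosen so that numbering from this end puts the hydroxyl group at C-4 rather than C-7.
This places the hydroxyl at C-4; an ethyl group at C-5; an iodo group at C-8; a methyl group at C-8.
The substituents are ordered alphabetically, ignoring any di-/tri- multipliers.
The name is 5-ethyl-8-iodo-8-methyldecan-4-ol.

5-ethyl-8-iodo-8-methyldecan-4-ol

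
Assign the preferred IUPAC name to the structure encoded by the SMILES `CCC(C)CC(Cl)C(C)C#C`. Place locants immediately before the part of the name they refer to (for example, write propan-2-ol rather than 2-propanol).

4-chloro-3,6-dimethyloct-1-yne

The longest carbon chain that includes the multiple bond has 8 carbons, so the parent hydride is octane.
The chain contains a C≡C triple bond, so the unsaturation ending is -yne.
Choose the numbering such that numbering from this end puts the triple bond at C-1 rather than C-7.
With this numbering: the triple bond between C-1 and C-2; a chloro group at C-4; methyl groups at C-3 and C-6.
The substituents are ordered alphabetically, ignoring any di-/tri- multipliers.
Putting it together: 4-chloro-3,6-dimethyloct-1-yne.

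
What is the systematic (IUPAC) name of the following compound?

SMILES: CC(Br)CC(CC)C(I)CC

The longest continuous carbon chain has 7 atoms, so the parent hydride is heptane.
The numbering direction is chosen so that the substituent locant set {2,4,5} is lower than {3,4,6} at the first point of difference.
That gives a bromo group at C-2; an ethyl group at C-4; an iodo group at C-5.
Prefixes are listed alphabetically: bromo, ethyl, iodo.
The name is 2-bromo-4-ethyl-5-iodoheptane.

2-bromo-4-ethyl-5-iodoheptane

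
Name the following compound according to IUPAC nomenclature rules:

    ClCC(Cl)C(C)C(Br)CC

The longest continuous carbon chain has 6 atoms, so the parent hydride is hexane.
The numbering direction is chosen so that the substituent locant set {1,2,3,4} is lower than {3,4,5,6} at the first point of difference.
This places a bromo group at C-4; chloro groups at C-1 and C-2; a methyl group at C-3.
Substituent prefixes are cited in alphabetical order (multiplying prefixes like di-/tri- are ignored for ordering).
Putting it together: 4-bromo-1,2-dichloro-3-methylhexane.

4-bromo-1,2-dichloro-3-methylhexane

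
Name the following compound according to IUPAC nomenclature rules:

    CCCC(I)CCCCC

The parent chain contains 9 carbons (nonane).
The numbering direction is chosen so that the substituent locant set {4} is lower than {6} at the first point of difference.
That gives an iodo group at C-4.
Assembling the pieces gives 4-iodononane.

4-iodononane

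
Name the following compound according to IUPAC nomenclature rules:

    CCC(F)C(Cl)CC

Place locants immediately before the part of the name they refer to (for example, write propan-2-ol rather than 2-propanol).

3-chloro-4-fluorohexane

The longest continuous carbon chain has 6 atoms, so the parent hydride is hexane.
The numbering direction is chosen so that the locant sets are identical either way, so the alphabetically earlier chloro substituent takes the lower locant (3 rather than 4).
With this numbering: a chloro group at C-3; a fluoro group at C-4.
The substituents are ordered alphabetically, ignoring any di-/tri- multipliers.
Assembling the pieces gives 3-chloro-4-fluorohexane.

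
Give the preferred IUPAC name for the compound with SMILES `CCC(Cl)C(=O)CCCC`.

The longest chain bearing the carbonyl is 8 carbons long (octane).
A ketone (C=O on an internal carbon) is the principal characteristic group, giving the suffix -one.
Choose the numbering such that numbering from this end puts the carbonyl group at C-4 rather than C-5.
That gives the carbonyl at C-4; a chloro group at C-3.
Assembling the pieces gives 3-chlorooctan-4-one.

3-chlorooctan-4-one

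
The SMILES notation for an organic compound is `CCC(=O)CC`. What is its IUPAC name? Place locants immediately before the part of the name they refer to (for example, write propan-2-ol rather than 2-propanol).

pentan-3-one

Counting along the main chain through the carbonyl gives 5 carbons: the parent is pentane.
A ketone (C=O on an internal carbon) is the principal characteristic group, giving the suffix -one.
The molecule is symmetric, so either numbering direction gives the same locants.
This places the carbonyl at C-3.
Assembling the pieces gives pentan-3-one.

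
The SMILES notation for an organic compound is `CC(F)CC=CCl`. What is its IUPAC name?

The longest chain bearing the multiple bond is 5 carbons long (pentane).
There is one C=C double bond, indicated by the ending -ene.
The numbering direction is chosen so that numbering from this end puts the double bond at C-1 rather than C-4.
This places the double bond between C-1 and C-2; a chloro group at C-1; a fluoro group at C-4.
The substituents are ordered alphabetically, ignoring any di-/tri- multipliers.
Assembling the pieces gives 1-chloro-4-fluoropent-1-ene.

1-chloro-4-fluoropent-1-ene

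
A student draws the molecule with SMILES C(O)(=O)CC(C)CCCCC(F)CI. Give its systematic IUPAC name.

8-fluoro-9-iodo-3-methylnonanoic acid

The longest carbon chain that includes the –COOH group has 9 carbons, so the parent hydride is nonane.
The principal characteristic group is a carboxylic acid (terminal –COOH), named with the suffix -oic acid.
Number the chain so that the carboxylic acid carbon is C-1 by definition.
This places a fluoro group at C-8; an iodo group at C-9; a methyl group at C-3.
The substituents are ordered alphabetically, ignoring any di-/tri- multipliers.
Assembling the pieces gives 8-fluoro-9-iodo-3-methylnonanoic acid.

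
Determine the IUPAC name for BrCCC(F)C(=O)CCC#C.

1-bromo-3-fluorooct-7-yn-4-one

The longest carbon chain that includes the carbonyl and the multiple bond has 8 carbons, so the parent hydride is octane.
The highest-priority functional group is a ketone (C=O on an internal carbon), so the name ends in -one.
The chain contains a C≡C triple bond, so the unsaturation ending is -yne.
Choose the numbering such that numbering from this end puts the carbonyl group at C-4 rather than C-5.
This places the carbonyl at C-4; the triple bond between C-7 and C-8; a bromo group at C-1; a fluoro group at C-3.
The substituents are ordered alphabetically, ignoring any di-/tri- multipliers.
Putting it together: 1-bromo-3-fluorooct-7-yn-4-one.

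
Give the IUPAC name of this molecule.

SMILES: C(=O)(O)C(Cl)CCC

The longest chain bearing the –COOH group is 5 carbons long (pentane).
The highest-priority functional group is a carboxylic acid (terminal –COOH), so the name ends in -oic acid.
Number the chain so that the carboxylic acid carbon is C-1 by definition.
This places a chloro group at C-2.
Assembling the pieces gives 2-chloropentanoic acid.

2-chloropentanoic acid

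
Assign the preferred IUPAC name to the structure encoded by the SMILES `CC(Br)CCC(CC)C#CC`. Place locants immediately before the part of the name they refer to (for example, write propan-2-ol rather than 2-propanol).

7-bromo-4-ethyloct-2-yne

The longest carbon chain that includes the multiple bond has 8 carbons, so the parent hydride is octane.
There is one C≡C triple bond, indicated by the ending -yne.
Choose the numbering such that numbering from this end puts the triple bond at C-2 rather than C-6.
With this numbering: the triple bond between C-2 and C-3; a bromo group at C-7; an ethyl group at C-4.
Prefixes are listed alphabetically: bromo, ethyl.
Assembling the pieces gives 7-bromo-4-ethyloct-2-yne.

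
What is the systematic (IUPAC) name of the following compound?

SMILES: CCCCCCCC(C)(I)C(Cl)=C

2-chloro-3-iodo-3-methyldec-1-ene

The longest carbon chain that includes the multiple bond has 10 carbons, so the parent hydride is decane.
There is one C=C double bond, indicated by the ending -ene.
Number the chain so that numbering from this end puts the double bond at C-1 rather than C-9.
With this numbering: the double bond between C-1 and C-2; a chloro group at C-2; an iodo group at C-3; a methyl group at C-3.
The substituents are ordered alphabetically, ignoring any di-/tri- multipliers.
The name is 2-chloro-3-iodo-3-methyldec-1-ene.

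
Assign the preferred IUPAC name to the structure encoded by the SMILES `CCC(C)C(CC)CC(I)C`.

The longest continuous carbon chain has 7 atoms, so the parent hydride is heptane.
Choose the numbering such that the substituent locant set {2,4,5} is lower than {3,4,6} at the first point of difference.
With this numbering: an ethyl group at C-4; an iodo group at C-2; a methyl group at C-5.
Prefixes are listed alphabetically: ethyl, iodo, methyl.
Assembling the pieces gives 4-ethyl-2-iodo-5-methylheptane.

4-ethyl-2-iodo-5-methylheptane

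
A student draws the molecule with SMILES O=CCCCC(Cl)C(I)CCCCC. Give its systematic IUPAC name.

The longest chain bearing the –CHO group is 11 carbons long (undecane).
The principal characteristic group is an aldehyde (terminal –CHO), named with the suffix -al.
Number the chain so that the aldehyde carbon is C-1 by definition.
With this numbering: a chloro group at C-5; an iodo group at C-6.
The substituents are ordered alphabetically, ignoring any di-/tri- multipliers.
The name is 5-chloro-6-iodoundecanal.

5-chloro-6-iodoundecanal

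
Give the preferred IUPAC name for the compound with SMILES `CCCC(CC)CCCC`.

4-ethyloctane

The longest carbon chain is 8 atoms: the parent is octane.
The numbering direction is chosen so that the substituent locant set {4} is lower than {5} at the first point of difference.
With this numbering: an ethyl group at C-4.
The name is 4-ethyloctane.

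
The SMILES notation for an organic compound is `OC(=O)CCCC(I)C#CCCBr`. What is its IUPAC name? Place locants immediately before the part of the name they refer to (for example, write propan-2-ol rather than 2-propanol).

The longest carbon chain that includes the –COOH group and the multiple bond has 9 carbons, so the parent hydride is nonane.
The principal characteristic group is a carboxylic acid (terminal –COOH), named with the suffix -oic acid.
There is one C≡C triple bond, indicated by the ending -yne.
Number the chain so that the carboxylic acid carbon is C-1 by definition.
This places the triple bond between C-6 and C-7; a bromo group at C-9; an iodo group at C-5.
The substituents are ordered alphabetically, ignoring any di-/tri- multipliers.
Assembling the pieces gives 9-bromo-5-iodonon-6-ynoic acid.

9-bromo-5-iodonon-6-ynoic acid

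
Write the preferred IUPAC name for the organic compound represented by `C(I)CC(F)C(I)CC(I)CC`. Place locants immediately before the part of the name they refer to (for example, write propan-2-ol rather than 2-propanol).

The longest continuous carbon chain has 8 atoms, so the parent hydride is octane.
Choose the numbering such that the substituent locant set {1,3,4,6} is lower than {3,5,6,8} at the first point of difference.
That gives a fluoro group at C-3; iodo groups at C-1 and C-4 and C-6.
The substituents are ordered alphabetically, ignoring any di-/tri- multipliers.
Assembling the pieces gives 3-fluoro-1,4,6-triiodooctane.

3-fluoro-1,4,6-triiodooctane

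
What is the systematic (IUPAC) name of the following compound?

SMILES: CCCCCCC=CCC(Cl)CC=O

Counting along the main chain through the –CHO group and the multiple bond gives 12 carbons: the parent is dodecane.
An aldehyde (terminal –CHO) is the principal characteristic group, giving the suffix -al.
The chain contains a C=C double bond, so the unsaturation ending is -ene.
The numbering direction is chosen so that the aldehyde carbon is C-1 by definition.
With this numbering: the double bond between C-5 and C-6; a chloro group at C-3.
The name is 3-chlorododec-5-enal.

3-chlorododec-5-enal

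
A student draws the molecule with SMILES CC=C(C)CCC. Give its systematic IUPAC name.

The longest chain bearing the multiple bond is 6 carbons long (hexane).
The chain contains a C=C double bond, so the unsaturation ending is -ene.
Choose the numbering such that numbering from this end puts the double bond at C-2 rather than C-4.
This places the double bond between C-2 and C-3; a methyl group at C-3.
Assembling the pieces gives 3-methylhex-2-ene.

3-methylhex-2-ene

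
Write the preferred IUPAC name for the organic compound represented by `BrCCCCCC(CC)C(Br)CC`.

1,7-dibromo-6-ethylnonane

The parent chain contains 9 carbons (nonane).
Number the chain so that the substituent locant set {1,6,7} is lower than {3,4,9} at the first point of difference.
This places bromo groups at C-1 and C-7; an ethyl group at C-6.
The substituents are ordered alphabetically, ignoring any di-/tri- multipliers.
Putting it together: 1,7-dibromo-6-ethylnonane.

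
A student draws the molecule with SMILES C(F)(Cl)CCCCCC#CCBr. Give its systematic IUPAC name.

1-bromo-9-chloro-9-fluoronon-2-yne

The longest chain bearing the multiple bond is 9 carbons long (nonane).
There is one C≡C triple bond, indicated by the ending -yne.
Number the chain so that numbering from this end puts the triple bond at C-2 rather than C-7.
With this numbering: the triple bond between C-2 and C-3; a bromo group at C-1; a chloro group at C-9; a fluoro group at C-9.
The substituents are ordered alphabetically, ignoring any di-/tri- multipliers.
The name is 1-bromo-9-chloro-9-fluoronon-2-yne.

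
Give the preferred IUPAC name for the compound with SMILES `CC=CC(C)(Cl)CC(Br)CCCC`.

The longest chain bearing the multiple bond is 10 carbons long (decane).
A C=C double bond in the chain gives the infix -ene-.
The numbering direction is chosen so that numbering from this end puts the double bond at C-2 rather than C-8.
This places the double bond between C-2 and C-3; a bromo group at C-6; a chloro group at C-4; a methyl group at C-4.
Prefixes are listed alphabetically: bromo, chloro, methyl.
The name is 6-bromo-4-chloro-4-methyldec-2-ene.

6-bromo-4-chloro-4-methyldec-2-ene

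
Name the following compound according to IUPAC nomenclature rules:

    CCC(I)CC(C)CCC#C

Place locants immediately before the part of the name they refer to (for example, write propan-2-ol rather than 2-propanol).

The longest chain bearing the multiple bond is 9 carbons long (nonane).
A C≡C triple bond in the chain gives the infix -yne-.
Number the chain so that numbering from this end puts the triple bond at C-1 rather than C-8.
This places the triple bond between C-1 and C-2; an iodo group at C-7; a methyl group at C-5.
The substituents are ordered alphabetically, ignoring any di-/tri- multipliers.
The name is 7-iodo-5-methylnon-1-yne.

7-iodo-5-methylnon-1-yne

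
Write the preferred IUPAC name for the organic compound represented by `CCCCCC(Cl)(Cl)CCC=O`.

4,4-dichlorononanal

The longest chain bearing the –CHO group is 9 carbons long (nonane).
The highest-priority functional group is an aldehyde (terminal –CHO), so the name ends in -al.
The numbering direction is chosen so that the aldehyde carbon is C-1 by definition.
With this numbering: two chloro groups at C-4.
Assembling the pieces gives 4,4-dichlorononanal.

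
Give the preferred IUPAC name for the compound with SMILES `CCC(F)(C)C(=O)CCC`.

3-fluoro-3-methylheptan-4-one

The longest carbon chain that includes the carbonyl has 7 carbons, so the parent hydride is heptane.
The principal characteristic group is a ketone (C=O on an internal carbon), named with the suffix -one.
The numbering direction is chosen so that the substituent locant set {3,3} is lower than {5,5} at the first point of difference.
With this numbering: the carbonyl at C-4; a fluoro group at C-3; a methyl group at C-3.
Prefixes are listed alphabetically: fluoro, methyl.
Putting it together: 3-fluoro-3-methylheptan-4-one.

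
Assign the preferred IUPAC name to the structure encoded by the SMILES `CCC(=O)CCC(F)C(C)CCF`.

The longest chain bearing the carbonyl is 9 carbons long (nonane).
The highest-priority functional group is a ketone (C=O on an internal carbon), so the name ends in -one.
Number the chain so that numbering from this end puts the carbonyl group at C-3 rather than C-7.
With this numbering: the carbonyl at C-3; fluoro groups at C-6 and C-9; a methyl group at C-7.
Prefixes are listed alphabetically: fluoro, methyl.
Putting it together: 6,9-difluoro-7-methylnonan-3-one.

6,9-difluoro-7-methylnonan-3-one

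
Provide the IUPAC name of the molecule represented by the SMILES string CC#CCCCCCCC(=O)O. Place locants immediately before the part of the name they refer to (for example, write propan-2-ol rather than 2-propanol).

Counting along the main chain through the –COOH group and the multiple bond gives 10 carbons: the parent is decane.
A carboxylic acid (terminal –COOH) is the principal characteristic group, giving the suffix -oic acid.
There is one C≡C triple bond, indicated by the ending -yne.
Number the chain so that the carboxylic acid carbon is C-1 by definition.
This places the triple bond between C-8 and C-9.
The name is dec-8-ynoic acid.

dec-8-ynoic acid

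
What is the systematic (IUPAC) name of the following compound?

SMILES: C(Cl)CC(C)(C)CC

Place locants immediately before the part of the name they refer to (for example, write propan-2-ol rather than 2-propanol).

The longest carbon chain is 5 atoms: the parent is pentane.
The numbering direction is chosen so that the substituent locant set {1,3,3} is lower than {3,3,5} at the first point of difference.
That gives a chloro group at C-1; two methyl groups at C-3.
The substituents are ordered alphabetically, ignoring any di-/tri- multipliers.
Assembling the pieces gives 1-chloro-3,3-dimethylpentane.

1-chloro-3,3-dimethylpentane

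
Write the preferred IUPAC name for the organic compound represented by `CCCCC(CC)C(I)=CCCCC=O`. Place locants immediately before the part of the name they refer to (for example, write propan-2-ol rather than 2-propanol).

Counting along the main chain through the –CHO group and the multiple bond gives 11 carbons: the parent is undecane.
The principal characteristic group is an aldehyde (terminal –CHO), named with the suffix -al.
There is one C=C double bond, indicated by the ending -ene.
Choose the numbering such that the aldehyde carbon is C-1 by definition.
This places the double bond between C-5 and C-6; an ethyl group at C-7; an iodo group at C-6.
The substituents are ordered alphabetically, ignoring any di-/tri- multipliers.
The name is 7-ethyl-6-iodoundec-5-enal.

7-ethyl-6-iodoundec-5-enal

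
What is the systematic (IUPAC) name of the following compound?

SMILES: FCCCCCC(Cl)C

The longest carbon chain is 7 atoms: the parent is heptane.
Number the chain so that the substituent locant set {1,6} is lower than {2,7} at the first point of difference.
With this numbering: a chloro group at C-6; a fluoro group at C-1.
Substituent prefixes are cited in alphabetical order (multiplying prefixes like di-/tri- are ignored for ordering).
Assembling the pieces gives 6-chloro-1-fluoroheptane.

6-chloro-1-fluoroheptane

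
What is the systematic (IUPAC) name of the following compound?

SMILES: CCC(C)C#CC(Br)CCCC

Counting along the main chain through the multiple bond gives 10 carbons: the parent is decane.
A C≡C triple bond in the chain gives the infix -yne-.
Number the chain so that numbering from this end puts the triple bond at C-4 rather than C-6.
That gives the triple bond between C-4 and C-5; a bromo group at C-6; a methyl group at C-3.
The substituents are ordered alphabetically, ignoring any di-/tri- multipliers.
The name is 6-bromo-3-methyldec-4-yne.

6-bromo-3-methyldec-4-yne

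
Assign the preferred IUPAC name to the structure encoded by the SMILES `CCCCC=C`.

hex-1-ene

Counting along the main chain through the multiple bond gives 6 carbons: the parent is hexane.
A C=C double bond in the chain gives the infix -ene-.
Choose the numbering such that numbering from this end puts the double bond at C-1 rather than C-5.
This places the double bond between C-1 and C-2.
Assembling the pieces gives hex-1-ene.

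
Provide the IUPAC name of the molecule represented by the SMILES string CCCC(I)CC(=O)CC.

The longest chain bearing the carbonyl is 8 carbons long (octane).
A ketone (C=O on an internal carbon) is the principal characteristic group, giving the suffix -one.
The numbering direction is chosen so that numbering from this end puts the carbonyl group at C-3 rather than C-6.
That gives the carbonyl at C-3; an iodo group at C-5.
Assembling the pieces gives 5-iodooctan-3-one.

5-iodooctan-3-one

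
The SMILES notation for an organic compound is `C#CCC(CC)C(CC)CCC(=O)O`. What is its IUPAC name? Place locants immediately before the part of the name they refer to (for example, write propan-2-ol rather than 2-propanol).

Counting along the main chain through the –COOH group and the multiple bond gives 8 carbons: the parent is octane.
The principal characteristic group is a carboxylic acid (terminal –COOH), named with the suffix -oic acid.
The chain contains a C≡C triple bond, so the unsaturation ending is -yne.
The numbering direction is chosen so that the carboxylic acid carbon is C-1 by definition.
With this numbering: the triple bond between C-7 and C-8; ethyl groups at C-4 and C-5.
Assembling the pieces gives 4,5-diethyloct-7-ynoic acid.

4,5-diethyloct-7-ynoic acid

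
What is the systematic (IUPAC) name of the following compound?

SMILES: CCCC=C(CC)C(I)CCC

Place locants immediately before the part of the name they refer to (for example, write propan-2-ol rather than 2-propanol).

The longest chain bearing the multiple bond is 9 carbons long (nonane).
There is one C=C double bond, indicated by the ending -ene.
Choose the numbering such that numbering from this end puts the double bond at C-4 rather than C-5.
This places the double bond between C-4 and C-5; an ethyl group at C-5; an iodo group at C-6.
Prefixes are listed alphabetically: ethyl, iodo.
Putting it together: 5-ethyl-6-iodonon-4-ene.

5-ethyl-6-iodonon-4-ene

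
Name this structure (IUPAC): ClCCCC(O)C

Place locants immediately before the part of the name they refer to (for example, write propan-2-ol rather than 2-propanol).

Counting along the main chain through the –OH group gives 5 carbons: the parent is pentane.
An alcohol (–OH) is the principal characteristic group, giving the suffix -ol.
The numbering direction is chosen so that numbering from this end puts the hydroxyl group at C-2 rather than C-4.
This places the hydroxyl at C-2; a chloro group at C-5.
Assembling the pieces gives 5-chloropentan-2-ol.

5-chloropentan-2-ol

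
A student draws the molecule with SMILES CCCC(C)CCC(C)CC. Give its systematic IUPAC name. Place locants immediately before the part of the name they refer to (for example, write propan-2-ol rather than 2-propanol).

The longest carbon chain is 9 atoms: the parent is nonane.
Number the chain so that the substituent locant set {3,6} is lower than {4,7} at the first point of difference.
That gives methyl groups at C-3 and C-6.
Putting it together: 3,6-dimethylnonane.

3,6-dimethylnonane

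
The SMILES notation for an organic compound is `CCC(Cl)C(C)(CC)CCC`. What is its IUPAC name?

3-chloro-4-ethyl-4-methylheptane

The parent chain contains 7 carbons (heptane).
Choose the numbering such that the substituent locant set {3,4,4} is lower than {4,4,5} at the first point of difference.
That gives a chloro group at C-3; an ethyl group at C-4; a methyl group at C-4.
Substituent prefixes are cited in alphabetical order (multiplying prefixes like di-/tri- are ignored for ordering).
The name is 3-chloro-4-ethyl-4-methylheptane.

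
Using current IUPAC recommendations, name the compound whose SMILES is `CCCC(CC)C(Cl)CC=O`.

The longest carbon chain that includes the –CHO group has 7 carbons, so the parent hydride is heptane.
An aldehyde (terminal –CHO) is the principal characteristic group, giving the suffix -al.
Choose the numbering such that the aldehyde carbon is C-1 by definition.
This places a chloro group at C-3; an ethyl group at C-4.
Prefixes are listed alphabetically: chloro, ethyl.
Putting it together: 3-chloro-4-ethylheptanal.

3-chloro-4-ethylheptanal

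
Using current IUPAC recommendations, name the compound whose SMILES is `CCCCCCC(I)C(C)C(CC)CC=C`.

4-ethyl-6-iodo-5-methyldodec-1-ene

The longest chain bearing the multiple bond is 12 carbons long (dodecane).
A C=C double bond in the chain gives the infix -ene-.
Number the chain so that numbering from this end puts the double bond at C-1 rather than C-11.
With this numbering: the double bond between C-1 and C-2; an ethyl group at C-4; an iodo group at C-6; a methyl group at C-5.
Substituent prefixes are cited in alphabetical order (multiplying prefixes like di-/tri- are ignored for ordering).
Putting it together: 4-ethyl-6-iodo-5-methyldodec-1-ene.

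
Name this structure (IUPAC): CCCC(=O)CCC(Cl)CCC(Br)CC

The longest carbon chain that includes the carbonyl has 12 carbons, so the parent hydride is dodecane.
A ketone (C=O on an internal carbon) is the principal characteristic group, giving the suffix -one.
Number the chain so that numbering from this end puts the carbonyl group at C-4 rather than C-9.
With this numbering: the carbonyl at C-4; a bromo group at C-10; a chloro group at C-7.
Prefixes are listed alphabetically: bromo, chloro.
Assembling the pieces gives 10-bromo-7-chlorododecan-4-one.

10-bromo-7-chlorododecan-4-one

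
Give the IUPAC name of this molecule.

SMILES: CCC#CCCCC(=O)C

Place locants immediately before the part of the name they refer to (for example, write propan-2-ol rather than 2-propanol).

The longest carbon chain that includes the carbonyl and the multiple bond has 9 carbons, so the parent hydride is nonane.
The principal characteristic group is a ketone (C=O on an internal carbon), named with the suffix -one.
There is one C≡C triple bond, indicated by the ending -yne.
The numbering direction is chosen so that numbering from this end puts the carbonyl group at C-2 rather than C-8.
That gives the carbonyl at C-2; the triple bond between C-6 and C-7.
Assembling the pieces gives non-6-yn-2-one.

non-6-yn-2-one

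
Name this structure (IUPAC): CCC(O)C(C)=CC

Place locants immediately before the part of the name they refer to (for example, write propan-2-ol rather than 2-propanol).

4-methylhex-4-en-3-ol

The longest chain bearing the –OH group and the multiple bond is 6 carbons long (hexane).
The highest-priority functional group is an alcohol (–OH), so the name ends in -ol.
There is one C=C double bond, indicated by the ending -ene.
Number the chain so that numbering from this end puts the hydroxyl group at C-3 rather than C-4.
With this numbering: the hydroxyl at C-3; the double bond between C-4 and C-5; a methyl group at C-4.
Assembling the pieces gives 4-methylhex-4-en-3-ol.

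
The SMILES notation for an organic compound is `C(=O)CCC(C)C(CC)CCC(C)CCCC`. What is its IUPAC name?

5-ethyl-4,8-dimethyldodecanal

The longest carbon chain that includes the –CHO group has 12 carbons, so the parent hydride is dodecane.
An aldehyde (terminal –CHO) is the principal characteristic group, giving the suffix -al.
Choose the numbering such that the aldehyde carbon is C-1 by definition.
This places an ethyl group at C-5; methyl groups at C-4 and C-8.
Substituent prefixes are cited in alphabetical order (multiplying prefixes like di-/tri- are ignored for ordering).
Assembling the pieces gives 5-ethyl-4,8-dimethyldodecanal.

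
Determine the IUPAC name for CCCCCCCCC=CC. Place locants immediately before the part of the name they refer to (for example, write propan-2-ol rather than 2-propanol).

Counting along the main chain through the multiple bond gives 11 carbons: the parent is undecane.
A C=C double bond in the chain gives the infix -ene-.
The numbering direction is chosen so that numbering from this end puts the double bond at C-2 rather than C-9.
With this numbering: the double bond between C-2 and C-3.
The name is undec-2-ene.

undec-2-ene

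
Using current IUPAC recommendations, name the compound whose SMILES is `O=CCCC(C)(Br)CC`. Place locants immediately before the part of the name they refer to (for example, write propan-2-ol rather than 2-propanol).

Counting along the main chain through the –CHO group gives 6 carbons: the parent is hexane.
The highest-priority functional group is an aldehyde (terminal –CHO), so the name ends in -al.
Number the chain so that the aldehyde carbon is C-1 by definition.
With this numbering: a bromo group at C-4; a methyl group at C-4.
Prefixes are listed alphabetically: bromo, methyl.
Putting it together: 4-bromo-4-methylhexanal.

4-bromo-4-methylhexanal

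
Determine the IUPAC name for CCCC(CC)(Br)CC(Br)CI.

2,4-dibromo-4-ethyl-1-iodoheptane

The longest continuous carbon chain has 7 atoms, so the parent hydride is heptane.
The numbering direction is chosen so that the substituent locant set {1,2,4,4} is lower than {4,4,6,7} at the first point of difference.
With this numbering: bromo groups at C-2 and C-4; an ethyl group at C-4; an iodo group at C-1.
Substituent prefixes are cited in alphabetical order (multiplying prefixes like di-/tri- are ignored for ordering).
Putting it together: 2,4-dibromo-4-ethyl-1-iodoheptane.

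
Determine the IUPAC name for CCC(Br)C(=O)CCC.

3-bromoheptan-4-one

The longest carbon chain that includes the carbonyl has 7 carbons, so the parent hydride is heptane.
The highest-priority functional group is a ketone (C=O on an internal carbon), so the name ends in -one.
The numbering direction is chosen so that the substituent locant set {3} is lower than {5} at the first point of difference.
With this numbering: the carbonyl at C-4; a bromo group at C-3.
Assembling the pieces gives 3-bromoheptan-4-one.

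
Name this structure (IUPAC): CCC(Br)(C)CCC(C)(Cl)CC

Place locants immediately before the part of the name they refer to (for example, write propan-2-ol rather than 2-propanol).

The parent chain contains 8 carbons (octane).
Choose the numbering such that the locant sets are identical either way, so the alphabetically earlier bromo substituent takes the lower locant (3 rather than 6).
That gives a bromo group at C-3; a chloro group at C-6; methyl groups at C-3 and C-6.
Substituent prefixes are cited in alphabetical order (multiplying prefixes like di-/tri- are ignored for ordering).
Putting it together: 3-bromo-6-chloro-3,6-dimethyloctane.

3-bromo-6-chloro-3,6-dimethyloctane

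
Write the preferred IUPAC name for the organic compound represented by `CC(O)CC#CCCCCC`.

dec-4-yn-2-ol

Counting along the main chain through the –OH group and the multiple bond gives 10 carbons: the parent is decane.
An alcohol (–OH) is the principal characteristic group, giving the suffix -ol.
There is one C≡C triple bond, indicated by the ending -yne.
Number the chain so that numbering from this end puts the hydroxyl group at C-2 rather than C-9.
This places the hydroxyl at C-2; the triple bond between C-4 and C-5.
Assembling the pieces gives dec-4-yn-2-ol.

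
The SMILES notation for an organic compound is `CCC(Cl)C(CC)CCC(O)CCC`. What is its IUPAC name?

The longest carbon chain that includes the –OH group has 10 carbons, so the parent hydride is decane.
An alcohol (–OH) is the principal characteristic group, giving the suffix -ol.
Choose the numbering such that numbering from this end puts the hydroxyl group at C-4 rather than C-7.
That gives the hydroxyl at C-4; a chloro group at C-8; an ethyl group at C-7.
Prefixes are listed alphabetically: chloro, ethyl.
Assembling the pieces gives 8-chloro-7-ethyldecan-4-ol.

8-chloro-7-ethyldecan-4-ol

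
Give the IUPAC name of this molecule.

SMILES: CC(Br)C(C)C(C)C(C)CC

2-bromo-3,4,5-trimethylheptane

The longest carbon chain is 7 atoms: the parent is heptane.
Choose the numbering such that the substituent locant set {2,3,4,5} is lower than {3,4,5,6} at the first point of difference.
With this numbering: a bromo group at C-2; methyl groups at C-3 and C-4 and C-5.
Substituent prefixes are cited in alphabetical order (multiplying prefixes like di-/tri- are ignored for ordering).
Assembling the pieces gives 2-bromo-3,4,5-trimethylheptane.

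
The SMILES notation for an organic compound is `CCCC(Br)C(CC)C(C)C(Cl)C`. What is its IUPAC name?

5-bromo-2-chloro-4-ethyl-3-methyloctane

The parent chain contains 8 carbons (octane).
Number the chain so that the substituent locant set {2,3,4,5} is lower than {4,5,6,7} at the first point of difference.
That gives a bromo group at C-5; a chloro group at C-2; an ethyl group at C-4; a methyl group at C-3.
Substituent prefixes are cited in alphabetical order (multiplying prefixes like di-/tri- are ignored for ordering).
The name is 5-bromo-2-chloro-4-ethyl-3-methyloctane.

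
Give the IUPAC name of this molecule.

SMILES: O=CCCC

butanal

The longest carbon chain that includes the –CHO group has 4 carbons, so the parent hydride is butane.
An aldehyde (terminal –CHO) is the principal characteristic group, giving the suffix -al.
Choose the numbering such that the aldehyde carbon is C-1 by definition.
The name is butanal.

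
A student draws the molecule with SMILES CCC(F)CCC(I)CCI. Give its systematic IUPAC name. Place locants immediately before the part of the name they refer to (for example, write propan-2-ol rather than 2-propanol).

6-fluoro-1,3-diiodooctane

The longest continuous carbon chain has 8 atoms, so the parent hydride is octane.
Choose the numbering such that the substituent locant set {1,3,6} is lower than {3,6,8} at the first point of difference.
With this numbering: a fluoro group at C-6; iodo groups at C-1 and C-3.
Substituent prefixes are cited in alphabetical order (multiplying prefixes like di-/tri- are ignored for ordering).
The name is 6-fluoro-1,3-diiodooctane.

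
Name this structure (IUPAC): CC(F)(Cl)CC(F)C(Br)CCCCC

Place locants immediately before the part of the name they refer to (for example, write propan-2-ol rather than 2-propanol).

5-bromo-2-chloro-2,4-difluorodecane

The longest continuous carbon chain has 10 atoms, so the parent hydride is decane.
Choose the numbering such that the substituent locant set {2,2,4,5} is lower than {6,7,9,9} at the first point of difference.
That gives a bromo group at C-5; a chloro group at C-2; fluoro groups at C-2 and C-4.
Substituent prefixes are cited in alphabetical order (multiplying prefixes like di-/tri- are ignored for ordering).
The name is 5-bromo-2-chloro-2,4-difluorodecane.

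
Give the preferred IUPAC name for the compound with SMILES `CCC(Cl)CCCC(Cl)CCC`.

The longest continuous carbon chain has 10 atoms, so the parent hydride is decane.
The numbering direction is chosen so that the substituent locant set {3,7} is lower than {4,8} at the first point of difference.
With this numbering: chloro groups at C-3 and C-7.
The name is 3,7-dichlorodecane.

3,7-dichlorodecane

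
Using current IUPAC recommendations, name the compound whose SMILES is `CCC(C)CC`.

The parent chain contains 5 carbons (pentane).
Both numbering directions give the same locant set; either may be used.
This places a methyl group at C-3.
The name is 3-methylpentane.

3-methylpentane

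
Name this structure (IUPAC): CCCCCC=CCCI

1-iodonon-3-ene

The longest chain bearing the multiple bond is 9 carbons long (nonane).
The chain contains a C=C double bond, so the unsaturation ending is -ene.
Number the chain so that numbering from this end puts the double bond at C-3 rather than C-6.
That gives the double bond between C-3 and C-4; an iodo group at C-1.
The name is 1-iodonon-3-ene.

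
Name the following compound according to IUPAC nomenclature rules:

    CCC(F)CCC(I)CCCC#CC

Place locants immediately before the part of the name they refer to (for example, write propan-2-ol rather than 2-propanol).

10-fluoro-7-iodododec-2-yne

Counting along the main chain through the multiple bond gives 12 carbons: the parent is dodecane.
There is one C≡C triple bond, indicated by the ending -yne.
Number the chain so that numbering from this end puts the triple bond at C-2 rather than C-10.
With this numbering: the triple bond between C-2 and C-3; a fluoro group at C-10; an iodo group at C-7.
The substituents are ordered alphabetically, ignoring any di-/tri- multipliers.
Assembling the pieces gives 10-fluoro-7-iodododec-2-yne.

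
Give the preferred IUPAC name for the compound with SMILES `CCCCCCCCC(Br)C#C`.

3-bromoundec-1-yne

The longest chain bearing the multiple bond is 11 carbons long (undecane).
There is one C≡C triple bond, indicated by the ending -yne.
Choose the numbering such that numbering from this end puts the triple bond at C-1 rather than C-10.
This places the triple bond between C-1 and C-2; a bromo group at C-3.
Assembling the pieces gives 3-bromoundec-1-yne.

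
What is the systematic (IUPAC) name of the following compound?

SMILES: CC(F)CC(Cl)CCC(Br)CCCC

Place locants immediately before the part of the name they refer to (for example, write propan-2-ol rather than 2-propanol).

7-bromo-4-chloro-2-fluoroundecane

The longest carbon chain is 11 atoms: the parent is undecane.
Choose the numbering such that the substituent locant set {2,4,7} is lower than {5,8,10} at the first point of difference.
This places a bromo group at C-7; a chloro group at C-4; a fluoro group at C-2.
Substituent prefixes are cited in alphabetical order (multiplying prefixes like di-/tri- are ignored for ordering).
Assembling the pieces gives 7-bromo-4-chloro-2-fluoroundecane.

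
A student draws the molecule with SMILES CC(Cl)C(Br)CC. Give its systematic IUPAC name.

3-bromo-2-chloropentane

The longest carbon chain is 5 atoms: the parent is pentane.
The numbering direction is chosen so that the substituent locant set {2,3} is lower than {3,4} at the first point of difference.
With this numbering: a bromo group at C-3; a chloro group at C-2.
Prefixes are listed alphabetically: bromo, chloro.
Putting it together: 3-bromo-2-chloropentane.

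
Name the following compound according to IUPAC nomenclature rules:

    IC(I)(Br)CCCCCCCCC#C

Counting along the main chain through the multiple bond gives 11 carbons: the parent is undecane.
A C≡C triple bond in the chain gives the infix -yne-.
Number the chain so that numbering from this end puts the triple bond at C-1 rather than C-10.
That gives the triple bond between C-1 and C-2; a bromo group at C-11; two iodo groups at C-11.
The substituents are ordered alphabetically, ignoring any di-/tri- multipliers.
Assembling the pieces gives 11-bromo-11,11-diiodoundec-1-yne.

11-bromo-11,11-diiodoundec-1-yne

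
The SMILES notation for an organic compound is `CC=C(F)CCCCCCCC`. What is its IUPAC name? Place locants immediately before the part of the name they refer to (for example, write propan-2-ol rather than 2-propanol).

3-fluoroundec-2-ene

The longest chain bearing the multiple bond is 11 carbons long (undecane).
A C=C double bond in the chain gives the infix -ene-.
The numbering direction is chosen so that numbering from this end puts the double bond at C-2 rather than C-9.
With this numbering: the double bond between C-2 and C-3; a fluoro group at C-3.
Assembling the pieces gives 3-fluoroundec-2-ene.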